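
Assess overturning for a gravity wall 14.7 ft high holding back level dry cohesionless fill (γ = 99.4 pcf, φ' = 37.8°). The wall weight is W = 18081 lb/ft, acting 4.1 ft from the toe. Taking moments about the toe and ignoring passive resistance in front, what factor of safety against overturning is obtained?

5.87

K_a = tan²(45° − 37.8°/2) = 0.2400.
P_a = ½K_aγH² = 0.5×0.2400×99.4×14.7² = 2577 lb/ft, acting at H/3 = 4.900 ft above the base.
Overturning moment M_o = P_a × H/3 = 2577 × 4.900 = 12630.
Resisting moment M_r = W × 4.1 = 18081 × 4.1 = 74130.
FS_overturning = M_r/M_o = 74130/12630 = 5.870.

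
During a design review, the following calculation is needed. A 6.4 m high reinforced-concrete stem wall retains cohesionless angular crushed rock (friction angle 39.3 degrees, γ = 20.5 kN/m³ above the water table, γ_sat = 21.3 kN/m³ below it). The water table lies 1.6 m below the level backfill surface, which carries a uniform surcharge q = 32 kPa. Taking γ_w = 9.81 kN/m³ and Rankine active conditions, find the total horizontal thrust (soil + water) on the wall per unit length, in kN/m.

K_a = tan²(45° − φ/2) = 0.2245.
γ' = 21.3 − 9.81 = 11.49 kN/m³. h₂ = H − d_w = 4.8 m.
σ'_h: at surface K_a·q = 7.183; at WT K_a(q+γd_w) = 14.54; at base K_a(q+γd_w+γ'h₂) = 26.92 kPa.
P₁ = ½(7.183+14.54)×1.6 = 17.38; P₂ = ½(14.54+26.92)×4.8 = 99.52; P_w = ½γ_w h₂² = 113.0.
Total = 17.38+99.52+113.0 = 229.9 kN/m.

230 kN/m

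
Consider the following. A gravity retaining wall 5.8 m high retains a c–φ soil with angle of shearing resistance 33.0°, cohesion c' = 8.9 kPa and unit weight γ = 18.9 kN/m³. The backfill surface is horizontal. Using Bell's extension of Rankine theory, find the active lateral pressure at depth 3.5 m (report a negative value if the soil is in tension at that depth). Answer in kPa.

K_a = (1 − sin φ)/(1 + sin φ) = 0.2948.
σ_a = K_a γ z − 2c√K_a = 0.2948×18.9×3.5 − 2×8.9×0.5430 = 9.836 kPa.

9.84 kPa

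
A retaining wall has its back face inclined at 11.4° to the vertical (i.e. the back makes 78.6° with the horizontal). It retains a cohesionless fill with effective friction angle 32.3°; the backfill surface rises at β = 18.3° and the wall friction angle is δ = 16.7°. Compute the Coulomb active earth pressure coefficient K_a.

K_a = sin²(α+φ) / [sin²α · sin(α−δ) · (1 + √{sin(φ+δ)sin(φ−β) / (sin(α−δ)sin(α+β))})²].
With α = 78.6°, φ = 32.3°, δ = 16.7°, β = 18.3°: K_a = 0.4853.

0.485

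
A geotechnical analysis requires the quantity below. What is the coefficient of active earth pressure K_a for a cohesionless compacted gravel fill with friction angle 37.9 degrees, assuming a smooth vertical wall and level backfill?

0.239

K_a = tan²(45° − φ/2) = tan²(26.05°) = 0.2389.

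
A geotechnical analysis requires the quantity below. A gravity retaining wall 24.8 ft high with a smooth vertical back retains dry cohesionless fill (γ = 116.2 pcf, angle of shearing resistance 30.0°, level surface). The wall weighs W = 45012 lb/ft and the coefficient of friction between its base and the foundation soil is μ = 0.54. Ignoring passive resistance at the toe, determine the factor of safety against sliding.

2.04

K_a = tan²(45° − 30.0°/2) = 0.3333.
P_a = ½K_aγH² = 0.5×0.3333×116.2×24.8² = 11910 lb/ft, acting at H/3 = 8.267 ft above the base.
FS_sliding = μW / P_a = 0.54×45012 / 11910 = 2.041.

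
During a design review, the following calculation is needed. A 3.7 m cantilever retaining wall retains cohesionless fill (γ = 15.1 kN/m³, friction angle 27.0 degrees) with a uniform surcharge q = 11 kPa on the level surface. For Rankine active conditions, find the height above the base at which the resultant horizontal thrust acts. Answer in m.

1.41 m

K_a = 0.3755.
Triangular part P₁ = ½K_aγH² = 38.81 at H/3 = 1.233 m; rectangular part P₂ = K_a q H = 15.28 at H/2 = 1.850 m.
ȳ = (P₁·1.233 + P₂·1.850)/(P₁+P₂) = 1.408 m.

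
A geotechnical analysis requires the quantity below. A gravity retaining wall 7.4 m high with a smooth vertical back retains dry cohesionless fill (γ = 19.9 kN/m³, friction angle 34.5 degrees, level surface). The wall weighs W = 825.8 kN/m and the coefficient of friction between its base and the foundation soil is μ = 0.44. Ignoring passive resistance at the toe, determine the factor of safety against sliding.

K_a = tan²(45° − 34.5°/2) = 0.2768.
P_a = ½K_aγH² = 0.5×0.2768×19.9×7.4² = 150.8 kN/m, acting at H/3 = 2.467 m above the base.
FS_sliding = μW / P_a = 0.44×825.8 / 150.8 = 2.409.

2.41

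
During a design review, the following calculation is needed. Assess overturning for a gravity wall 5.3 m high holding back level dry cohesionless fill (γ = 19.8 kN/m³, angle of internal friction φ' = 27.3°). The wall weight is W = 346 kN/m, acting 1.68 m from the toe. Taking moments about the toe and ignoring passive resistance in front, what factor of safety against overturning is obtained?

K_a = tan²(45° − 27.3°/2) = 0.3711.
P_a = ½K_aγH² = 0.5×0.3711×19.8×5.3² = 103.2 kN/m, acting at H/3 = 1.767 m above the base.
Overturning moment M_o = P_a × H/3 = 103.2 × 1.767 = 182.3.
Resisting moment M_r = W × 1.68 = 346 × 1.68 = 581.3.
FS_overturning = M_r/M_o = 581.3/182.3 = 3.188.

3.19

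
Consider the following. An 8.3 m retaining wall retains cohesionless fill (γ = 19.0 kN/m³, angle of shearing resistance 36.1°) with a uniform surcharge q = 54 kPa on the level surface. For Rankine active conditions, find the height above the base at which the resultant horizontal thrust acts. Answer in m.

K_a = 0.2585.
Triangular part P₁ = ½K_aγH² = 169.2 at H/3 = 2.767 m; rectangular part P₂ = K_a q H = 115.9 at H/2 = 4.150 m.
ȳ = (P₁·2.767 + P₂·4.150)/(P₁+P₂) = 3.329 m.

3.33 m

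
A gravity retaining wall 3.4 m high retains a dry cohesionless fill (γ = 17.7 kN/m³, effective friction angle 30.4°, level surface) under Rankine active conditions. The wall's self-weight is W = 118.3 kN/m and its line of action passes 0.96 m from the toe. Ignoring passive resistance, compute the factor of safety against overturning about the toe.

2.99

K_a = tan²(45° − 30.4°/2) = 0.3280.
P_a = ½K_aγH² = 0.5×0.3280×17.7×3.4² = 33.56 kN/m, acting at H/3 = 1.133 m above the base.
Overturning moment M_o = P_a × H/3 = 33.56 × 1.133 = 38.03.
Resisting moment M_r = W × 0.96 = 118.3 × 0.96 = 113.6.
FS_overturning = M_r/M_o = 113.6/38.03 = 2.986.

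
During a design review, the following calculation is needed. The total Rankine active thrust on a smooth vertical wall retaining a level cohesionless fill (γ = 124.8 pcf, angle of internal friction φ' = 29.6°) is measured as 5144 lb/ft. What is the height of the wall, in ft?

K_a = 0.3387. P_a = ½ K_a γ H² ⇒ H = √(2P_a/(K_a γ)).
H = √(2×5144/(0.3387×124.8)) = 15.60 ft.

15.6 ft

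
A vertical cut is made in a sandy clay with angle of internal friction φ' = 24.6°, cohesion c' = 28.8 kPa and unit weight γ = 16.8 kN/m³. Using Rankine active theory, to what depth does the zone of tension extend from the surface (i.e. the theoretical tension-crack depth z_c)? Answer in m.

K_a = tan²(45° − 24.6°/2) = 0.4121; √K_a = 0.6420.
The active pressure is zero where K_a γ z = 2c√K_a, so z_c = 2c/(γ√K_a) = 2×28.8/(16.8×0.6420) = 5.341 m.

5.34 m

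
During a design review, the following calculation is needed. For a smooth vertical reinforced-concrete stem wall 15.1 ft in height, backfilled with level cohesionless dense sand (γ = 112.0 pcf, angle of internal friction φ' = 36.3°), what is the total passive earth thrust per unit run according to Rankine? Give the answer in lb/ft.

K_p = tan²(45° + φ/2) = 3.902.
P_p = ½ K_p γ H² = 0.5 × 3.902 × 112.0 × 15.1² = 49820 lb/ft.

49800 lb/ft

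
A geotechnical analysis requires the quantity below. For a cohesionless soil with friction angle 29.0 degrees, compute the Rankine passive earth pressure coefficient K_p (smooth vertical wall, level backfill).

2.88

K_p = (1 + sin φ)/(1 − sin φ) = tan²(45° + 29.0°/2) = 2.882.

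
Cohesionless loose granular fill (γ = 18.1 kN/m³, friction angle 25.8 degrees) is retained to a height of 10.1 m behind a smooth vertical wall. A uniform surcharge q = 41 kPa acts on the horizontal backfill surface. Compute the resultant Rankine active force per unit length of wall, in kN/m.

526 kN/m

K_a = tan²(45° − φ/2) = 0.3935.
Soil triangle: ½ K_a γ H² = 0.5×0.3935×18.1×10.1² = 363.3 kN/m.
Surcharge rectangle: K_a q H = 0.3935×41×10.1 = 162.9 kN/m.
Total = 363.3 + 162.9 = 526.2 kN/m.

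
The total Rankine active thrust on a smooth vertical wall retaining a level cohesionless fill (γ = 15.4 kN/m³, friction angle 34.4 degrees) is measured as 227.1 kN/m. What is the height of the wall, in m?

K_a = 0.2780. P_a = ½ K_a γ H² ⇒ H = √(2P_a/(K_a γ)).
H = √(2×227.1/(0.2780×15.4)) = 10.30 m.

10.3 m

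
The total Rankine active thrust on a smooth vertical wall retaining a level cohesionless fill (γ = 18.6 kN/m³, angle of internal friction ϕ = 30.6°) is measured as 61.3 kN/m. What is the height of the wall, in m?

K_a = 0.3253. P_a = ½ K_a γ H² ⇒ H = √(2P_a/(K_a γ)).
H = √(2×61.3/(0.3253×18.6)) = 4.501 m.

4.50 m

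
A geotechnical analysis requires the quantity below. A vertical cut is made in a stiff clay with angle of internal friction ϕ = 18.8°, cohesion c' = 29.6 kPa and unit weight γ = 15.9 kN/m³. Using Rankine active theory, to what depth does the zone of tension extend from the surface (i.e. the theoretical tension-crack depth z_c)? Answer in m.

5.20 m

K_a = tan²(45° − 18.8°/2) = 0.5126; √K_a = 0.7159.
The active pressure is zero where K_a γ z = 2c√K_a, so z_c = 2c/(γ√K_a) = 2×29.6/(15.9×0.7159) = 5.201 m.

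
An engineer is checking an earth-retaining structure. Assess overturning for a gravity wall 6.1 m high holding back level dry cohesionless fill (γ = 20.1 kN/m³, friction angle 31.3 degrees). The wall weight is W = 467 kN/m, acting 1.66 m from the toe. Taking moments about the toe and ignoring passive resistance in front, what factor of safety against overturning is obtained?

K_a = tan²(45° − 31.3°/2) = 0.3162.
P_a = ½K_aγH² = 0.5×0.3162×20.1×6.1² = 118.2 kN/m, acting at H/3 = 2.033 m above the base.
Overturning moment M_o = P_a × H/3 = 118.2 × 2.033 = 240.4.
Resisting moment M_r = W × 1.66 = 467 × 1.66 = 775.2.
FS_overturning = M_r/M_o = 775.2/240.4 = 3.224.

3.22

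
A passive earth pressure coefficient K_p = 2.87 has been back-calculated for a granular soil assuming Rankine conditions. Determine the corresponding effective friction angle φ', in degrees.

28.9°

K_p = (1+sin φ)/(1−sin φ) ⇒ sin φ = (K_p − 1)/(K_p + 1) = 0.4832.
φ = arcsin(0.4832) = 28.89°.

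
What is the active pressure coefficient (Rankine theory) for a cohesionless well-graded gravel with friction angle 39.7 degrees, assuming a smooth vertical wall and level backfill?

0.220

K_a = tan²(45° − φ/2) = tan²(25.15°) = 0.2204.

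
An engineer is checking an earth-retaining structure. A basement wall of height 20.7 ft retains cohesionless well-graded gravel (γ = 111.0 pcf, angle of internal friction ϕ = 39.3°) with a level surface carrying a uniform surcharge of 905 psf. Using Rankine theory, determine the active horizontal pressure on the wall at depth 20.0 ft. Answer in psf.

701 psf

K_a = (1 − sin φ)/(1 + sin φ) = 0.2245.
σ_v = γz + q = 111.0 × 20.0 + 905 = 3125 psf.
σ_h = K_a σ_v = 0.2245 × 3125 = 701.4 psf.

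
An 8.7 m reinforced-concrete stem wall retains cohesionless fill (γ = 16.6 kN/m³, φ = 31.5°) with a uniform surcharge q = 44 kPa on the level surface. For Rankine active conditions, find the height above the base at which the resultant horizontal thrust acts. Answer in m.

3.45 m

K_a = 0.3136.
Triangular part P₁ = ½K_aγH² = 197.0 at H/3 = 2.900 m; rectangular part P₂ = K_a q H = 120.1 at H/2 = 4.350 m.
ȳ = (P₁·2.900 + P₂·4.350)/(P₁+P₂) = 3.449 m.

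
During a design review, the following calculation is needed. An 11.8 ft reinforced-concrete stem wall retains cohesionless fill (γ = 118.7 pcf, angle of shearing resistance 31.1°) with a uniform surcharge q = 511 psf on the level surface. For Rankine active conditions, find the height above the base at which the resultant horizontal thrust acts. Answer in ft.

K_a = 0.3188.
Triangular part P₁ = ½K_aγH² = 2635 at H/3 = 3.933 ft; rectangular part P₂ = K_a q H = 1922 at H/2 = 5.900 ft.
ȳ = (P₁·3.933 + P₂·5.900)/(P₁+P₂) = 4.763 ft.

4.76 ft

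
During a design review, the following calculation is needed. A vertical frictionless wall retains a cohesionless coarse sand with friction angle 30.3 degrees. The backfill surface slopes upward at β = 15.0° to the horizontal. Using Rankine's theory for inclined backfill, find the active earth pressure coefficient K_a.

0.368

K_a = cos β · (cos β − √(cos²β − cos²φ)) / (cos β + √(cos²β − cos²φ)).
cos β = 0.9659, cos φ = 0.8634, √(cos²β − cos²φ) = 0.4331.
K_a = 0.9659 × (0.9659 − 0.4331)/(0.9659 + 0.4331) = 0.3679.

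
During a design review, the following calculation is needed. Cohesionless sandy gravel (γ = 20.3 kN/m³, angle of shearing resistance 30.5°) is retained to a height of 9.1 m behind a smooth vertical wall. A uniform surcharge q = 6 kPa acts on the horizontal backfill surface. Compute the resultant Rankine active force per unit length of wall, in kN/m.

K_a = tan²(45° − φ/2) = 0.3267.
Soil triangle: ½ K_a γ H² = 0.5×0.3267×20.3×9.1² = 274.6 kN/m.
Surcharge rectangle: K_a q H = 0.3267×6×9.1 = 17.84 kN/m.
Total = 274.6 + 17.84 = 292.4 kN/m.

292 kN/m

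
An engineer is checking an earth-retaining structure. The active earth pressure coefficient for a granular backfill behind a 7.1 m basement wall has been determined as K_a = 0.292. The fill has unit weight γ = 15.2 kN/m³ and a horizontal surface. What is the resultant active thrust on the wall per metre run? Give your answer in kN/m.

P = ½ K_a γ H² = 0.5 × 0.292 × 15.2 × 7.1² = 111.9 kN/m.

112 kN/m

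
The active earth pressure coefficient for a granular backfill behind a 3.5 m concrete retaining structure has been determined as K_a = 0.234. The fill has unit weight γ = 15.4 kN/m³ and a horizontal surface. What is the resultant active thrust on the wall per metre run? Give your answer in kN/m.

22.1 kN/m

P = ½ K_a γ H² = 0.5 × 0.234 × 15.4 × 3.5² = 22.07 kN/m.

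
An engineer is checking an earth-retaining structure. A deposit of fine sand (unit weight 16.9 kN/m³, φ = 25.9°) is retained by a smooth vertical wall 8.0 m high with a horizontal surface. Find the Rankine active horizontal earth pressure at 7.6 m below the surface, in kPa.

K_a = (1 − sin φ)/(1 + sin φ) = 0.3920.
σ_h = K_a γ z = 0.3920 × 16.9 × 7.6 = 50.35 kPa.

50.3 kPa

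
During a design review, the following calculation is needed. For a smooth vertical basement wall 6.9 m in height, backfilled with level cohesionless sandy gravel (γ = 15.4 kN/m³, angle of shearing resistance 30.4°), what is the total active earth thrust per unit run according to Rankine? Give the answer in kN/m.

120 kN/m

K_a = tan²(45° − φ/2) = 0.3280.
P_a = ½ K_a γ H² = 0.5 × 0.3280 × 15.4 × 6.9² = 120.2 kN/m.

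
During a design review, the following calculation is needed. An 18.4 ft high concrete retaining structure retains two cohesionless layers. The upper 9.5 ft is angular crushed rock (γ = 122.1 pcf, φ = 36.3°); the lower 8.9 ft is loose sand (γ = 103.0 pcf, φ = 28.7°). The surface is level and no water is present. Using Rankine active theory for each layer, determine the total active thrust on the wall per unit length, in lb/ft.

K_a1 = tan²(45°−36.3°/2) = 0.2563; K_a2 = tan²(45°−28.7°/2) = 0.3511.
Layer 1: σ at base = K_a1 γ₁ h₁ = 297.3 psf; P₁ = ½×297.3×9.5 = 1412.
Layer 2: σ_v at top = γ₁h₁ = 1160; σ_h top = K_a2×1160 = 407.3; σ_h base = K_a2×(1160+103.0×8.9) = 729.2.
P₂ = ½(407.3+729.2)×8.9 = 5058. Total P_a = 1412+5058 = 6470 lb/ft.

6470 lb/ft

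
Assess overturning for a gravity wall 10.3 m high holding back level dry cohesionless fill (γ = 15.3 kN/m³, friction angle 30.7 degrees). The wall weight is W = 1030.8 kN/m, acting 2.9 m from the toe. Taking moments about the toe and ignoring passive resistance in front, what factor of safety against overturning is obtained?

K_a = tan²(45° − 30.7°/2) = 0.3240.
P_a = ½K_aγH² = 0.5×0.3240×15.3×10.3² = 263.0 kN/m, acting at H/3 = 3.433 m above the base.
Overturning moment M_o = P_a × H/3 = 263.0 × 3.433 = 902.9.
Resisting moment M_r = W × 2.9 = 1030.8 × 2.9 = 2989.
FS_overturning = M_r/M_o = 2989/902.9 = 3.311.

3.31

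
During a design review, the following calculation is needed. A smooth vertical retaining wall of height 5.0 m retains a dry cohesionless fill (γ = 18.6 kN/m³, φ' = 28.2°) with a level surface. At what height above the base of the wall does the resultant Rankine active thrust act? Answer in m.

1.67 m

K_a = 0.3582.
The pressure distribution is triangular, so the resultant acts at H/3 above the base = 5.0/3 = 1.667 m.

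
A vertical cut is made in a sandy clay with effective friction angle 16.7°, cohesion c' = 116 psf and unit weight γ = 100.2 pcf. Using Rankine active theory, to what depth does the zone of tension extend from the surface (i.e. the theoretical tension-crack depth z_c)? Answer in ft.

3.11 ft

K_a = tan²(45° − 16.7°/2) = 0.5536; √K_a = 0.7440.
The active pressure is zero where K_a γ z = 2c√K_a, so z_c = 2c/(γ√K_a) = 2×116/(100.2×0.7440) = 3.112 ft.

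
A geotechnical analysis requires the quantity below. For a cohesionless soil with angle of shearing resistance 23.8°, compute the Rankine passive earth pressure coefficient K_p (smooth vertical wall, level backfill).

2.35

K_p = (1 + sin φ)/(1 − sin φ) = tan²(45° + 23.8°/2) = 2.353.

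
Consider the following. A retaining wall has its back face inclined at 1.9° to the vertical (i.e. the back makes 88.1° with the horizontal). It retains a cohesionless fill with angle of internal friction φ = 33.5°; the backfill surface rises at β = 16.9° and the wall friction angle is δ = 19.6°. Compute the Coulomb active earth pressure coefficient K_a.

K_a = sin²(α+φ) / [sin²α · sin(α−δ) · (1 + √{sin(φ+δ)sin(φ−β) / (sin(α−δ)sin(α+β))})²].
With α = 88.1°, φ = 33.5°, δ = 19.6°, β = 16.9°: K_a = 0.3450.

0.345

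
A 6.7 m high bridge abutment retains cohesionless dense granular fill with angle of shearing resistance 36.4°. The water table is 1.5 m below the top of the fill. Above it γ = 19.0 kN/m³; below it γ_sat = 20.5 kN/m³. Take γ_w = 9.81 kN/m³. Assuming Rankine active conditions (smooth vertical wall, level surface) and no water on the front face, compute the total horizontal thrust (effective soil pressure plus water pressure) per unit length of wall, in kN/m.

213 kN/m

K_a = tan²(45° − φ/2) = 0.2552.
γ' = 20.5 − 9.81 = 10.69 kN/m³. Depth below WT = 5.2 m.
σ'_h at WT = K_a γ d_w = 7.272 kPa; at base = 7.272 + K_a γ' × 5.2 = 21.46 kPa.
P₁ (0–1.5 m) = ½×7.272×1.5 = 5.454. P₂ (1.5–6.7 m) = ½(7.272+21.46)×5.2 = 74.69.
P_w = ½ γ_w h₂² = 0.5×9.81×5.2² = 132.6. Total = 5.454+74.69+132.6 = 212.8 kN/m.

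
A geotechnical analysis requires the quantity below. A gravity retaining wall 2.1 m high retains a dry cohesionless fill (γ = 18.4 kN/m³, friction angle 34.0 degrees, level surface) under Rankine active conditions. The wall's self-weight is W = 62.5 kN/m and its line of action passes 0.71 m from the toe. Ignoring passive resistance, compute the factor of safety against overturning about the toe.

K_a = tan²(45° − 34.0°/2) = 0.2827.
P_a = ½K_aγH² = 0.5×0.2827×18.4×2.1² = 11.47 kN/m, acting at H/3 = 0.7000 m above the base.
Overturning moment M_o = P_a × H/3 = 11.47 × 0.7000 = 8.029.
Resisting moment M_r = W × 0.71 = 62.5 × 0.71 = 44.38.
FS_overturning = M_r/M_o = 44.38/8.029 = 5.527.

5.53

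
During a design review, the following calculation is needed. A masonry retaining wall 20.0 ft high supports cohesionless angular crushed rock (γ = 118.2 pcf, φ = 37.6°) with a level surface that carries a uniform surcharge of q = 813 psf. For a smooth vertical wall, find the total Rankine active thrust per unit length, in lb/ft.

K_a = tan²(45° − φ/2) = 0.2421.
Soil triangle: ½ K_a γ H² = 0.5×0.2421×118.2×20.0² = 5724 lb/ft.
Surcharge rectangle: K_a q H = 0.2421×813×20.0 = 3937 lb/ft.
Total = 5724 + 3937 = 9661 lb/ft.

9660 lb/ft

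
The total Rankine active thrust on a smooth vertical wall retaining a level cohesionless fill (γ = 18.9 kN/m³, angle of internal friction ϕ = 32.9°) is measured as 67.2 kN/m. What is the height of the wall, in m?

4.90 m

K_a = 0.2960. P_a = ½ K_a γ H² ⇒ H = √(2P_a/(K_a γ)).
H = √(2×67.2/(0.2960×18.9)) = 4.901 m.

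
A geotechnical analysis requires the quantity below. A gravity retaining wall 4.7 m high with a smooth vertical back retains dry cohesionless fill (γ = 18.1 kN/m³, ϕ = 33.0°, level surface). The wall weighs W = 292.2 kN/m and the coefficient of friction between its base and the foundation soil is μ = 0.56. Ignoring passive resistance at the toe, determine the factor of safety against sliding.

K_a = tan²(45° − 33.0°/2) = 0.2948.
P_a = ½K_aγH² = 0.5×0.2948×18.1×4.7² = 58.93 kN/m, acting at H/3 = 1.567 m above the base.
FS_sliding = μW / P_a = 0.56×292.2 / 58.93 = 2.776.

2.78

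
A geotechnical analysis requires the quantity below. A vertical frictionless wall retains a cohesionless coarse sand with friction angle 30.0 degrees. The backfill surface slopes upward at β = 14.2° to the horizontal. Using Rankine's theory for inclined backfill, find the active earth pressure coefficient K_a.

K_a = cos β · (cos β − √(cos²β − cos²φ)) / (cos β + √(cos²β − cos²φ)).
cos β = 0.9694, cos φ = 0.8660, √(cos²β − cos²φ) = 0.4357.
K_a = 0.9694 × (0.9694 − 0.4357)/(0.9694 + 0.4357) = 0.3683.

0.368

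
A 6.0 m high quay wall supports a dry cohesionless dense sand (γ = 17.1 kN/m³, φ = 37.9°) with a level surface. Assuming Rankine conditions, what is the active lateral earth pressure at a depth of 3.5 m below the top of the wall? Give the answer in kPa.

14.3 kPa

K_a = (1 − sin φ)/(1 + sin φ) = 0.2389.
σ_h = K_a γ z = 0.2389 × 17.1 × 3.5 = 14.30 kPa.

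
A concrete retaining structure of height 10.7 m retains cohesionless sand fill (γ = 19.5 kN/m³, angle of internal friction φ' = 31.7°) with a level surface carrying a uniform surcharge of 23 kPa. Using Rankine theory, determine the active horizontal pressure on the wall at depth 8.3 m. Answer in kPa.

K_a = (1 − sin φ)/(1 + sin φ) = 0.3111.
σ_v = γz + q = 19.5 × 8.3 + 23 = 184.9 kPa.
σ_h = K_a σ_v = 0.3111 × 184.9 = 57.50 kPa.

57.5 kPa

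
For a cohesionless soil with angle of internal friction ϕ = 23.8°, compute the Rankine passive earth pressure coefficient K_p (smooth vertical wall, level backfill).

2.35

K_p = (1 + sin φ)/(1 − sin φ) = tan²(45° + 23.8°/2) = 2.353.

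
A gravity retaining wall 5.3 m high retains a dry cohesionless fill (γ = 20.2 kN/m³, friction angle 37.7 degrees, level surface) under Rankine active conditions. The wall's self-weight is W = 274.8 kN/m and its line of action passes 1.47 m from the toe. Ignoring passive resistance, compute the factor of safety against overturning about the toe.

K_a = tan²(45° − 37.7°/2) = 0.2411.
P_a = ½K_aγH² = 0.5×0.2411×20.2×5.3² = 68.39 kN/m, acting at H/3 = 1.767 m above the base.
Overturning moment M_o = P_a × H/3 = 68.39 × 1.767 = 120.8.
Resisting moment M_r = W × 1.47 = 274.8 × 1.47 = 404.0.
FS_overturning = M_r/M_o = 404.0/120.8 = 3.343.

3.34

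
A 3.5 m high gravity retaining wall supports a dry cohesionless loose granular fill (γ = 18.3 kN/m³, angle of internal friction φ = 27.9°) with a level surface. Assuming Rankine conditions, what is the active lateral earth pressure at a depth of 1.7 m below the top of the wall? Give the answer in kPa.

K_a = (1 − sin φ)/(1 + sin φ) = 0.3625.
σ_h = K_a γ z = 0.3625 × 18.3 × 1.7 = 11.28 kPa.

11.3 kPa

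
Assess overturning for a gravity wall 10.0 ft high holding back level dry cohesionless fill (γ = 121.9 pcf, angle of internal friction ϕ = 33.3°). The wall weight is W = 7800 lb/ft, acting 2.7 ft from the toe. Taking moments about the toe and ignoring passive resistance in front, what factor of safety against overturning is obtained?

K_a = tan²(45° − 33.3°/2) = 0.2911.
P_a = ½K_aγH² = 0.5×0.2911×121.9×10.0² = 1774 lb/ft, acting at H/3 = 3.333 ft above the base.
Overturning moment M_o = P_a × H/3 = 1774 × 3.333 = 5915.
Resisting moment M_r = W × 2.7 = 7800 × 2.7 = 21060.
FS_overturning = M_r/M_o = 21060/5915 = 3.560.

3.56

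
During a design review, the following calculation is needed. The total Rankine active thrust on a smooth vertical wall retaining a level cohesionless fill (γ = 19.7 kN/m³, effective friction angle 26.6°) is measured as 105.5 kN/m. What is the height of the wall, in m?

K_a = 0.3814. P_a = ½ K_a γ H² ⇒ H = √(2P_a/(K_a γ)).
H = √(2×105.5/(0.3814×19.7)) = 5.299 m.

5.30 m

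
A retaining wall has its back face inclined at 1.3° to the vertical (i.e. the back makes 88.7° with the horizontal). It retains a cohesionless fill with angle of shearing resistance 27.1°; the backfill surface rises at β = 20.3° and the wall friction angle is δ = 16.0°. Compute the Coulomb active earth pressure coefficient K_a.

K_a = sin²(α+φ) / [sin²α · sin(α−δ) · (1 + √{sin(φ+δ)sin(φ−β) / (sin(α−δ)sin(α+β))})²].
With α = 88.7°, φ = 27.1°, δ = 16.0°, β = 20.3°: K_a = 0.5031.

0.503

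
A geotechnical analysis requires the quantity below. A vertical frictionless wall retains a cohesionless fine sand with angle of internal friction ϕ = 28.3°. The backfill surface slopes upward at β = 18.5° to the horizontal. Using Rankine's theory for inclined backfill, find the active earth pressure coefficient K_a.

K_a = cos β · (cos β − √(cos²β − cos²φ)) / (cos β + √(cos²β − cos²φ)).
cos β = 0.9483, cos φ = 0.8805, √(cos²β − cos²φ) = 0.3522.
K_a = 0.9483 × (0.9483 − 0.3522)/(0.9483 + 0.3522) = 0.4346.

0.435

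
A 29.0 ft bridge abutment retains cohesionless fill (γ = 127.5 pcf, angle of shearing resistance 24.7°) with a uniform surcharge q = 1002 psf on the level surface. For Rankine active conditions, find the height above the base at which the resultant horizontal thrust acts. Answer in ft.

K_a = 0.4106.
Triangular part P₁ = ½K_aγH² = 22010 at H/3 = 9.667 ft; rectangular part P₂ = K_a q H = 11930 at H/2 = 14.50 ft.
ȳ = (P₁·9.667 + P₂·14.50)/(P₁+P₂) = 11.37 ft.

11.4 ft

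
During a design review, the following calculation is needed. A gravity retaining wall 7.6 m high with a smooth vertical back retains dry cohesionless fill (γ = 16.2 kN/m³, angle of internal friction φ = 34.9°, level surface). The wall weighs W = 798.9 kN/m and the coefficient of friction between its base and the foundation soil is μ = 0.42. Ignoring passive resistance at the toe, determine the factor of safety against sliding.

2.64

K_a = tan²(45° − 34.9°/2) = 0.2721.
P_a = ½K_aγH² = 0.5×0.2721×16.2×7.6² = 127.3 kN/m, acting at H/3 = 2.533 m above the base.
FS_sliding = μW / P_a = 0.42×798.9 / 127.3 = 2.635.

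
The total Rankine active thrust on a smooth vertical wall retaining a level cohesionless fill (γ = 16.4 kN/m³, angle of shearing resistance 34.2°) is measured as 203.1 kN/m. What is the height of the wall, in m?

K_a = 0.2803. P_a = ½ K_a γ H² ⇒ H = √(2P_a/(K_a γ)).
H = √(2×203.1/(0.2803×16.4)) = 9.399 m.

9.40 m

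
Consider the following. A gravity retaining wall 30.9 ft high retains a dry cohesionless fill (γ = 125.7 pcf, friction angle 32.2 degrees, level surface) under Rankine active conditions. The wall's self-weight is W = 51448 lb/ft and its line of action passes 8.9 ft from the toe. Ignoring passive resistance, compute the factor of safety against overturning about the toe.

K_a = tan²(45° − 32.2°/2) = 0.3047.
P_a = ½K_aγH² = 0.5×0.3047×125.7×30.9² = 18290 lb/ft, acting at H/3 = 10.30 ft above the base.
Overturning moment M_o = P_a × H/3 = 18290 × 10.30 = 188400.
Resisting moment M_r = W × 8.9 = 51448 × 8.9 = 457900.
FS_overturning = M_r/M_o = 457900/188400 = 2.431.

2.43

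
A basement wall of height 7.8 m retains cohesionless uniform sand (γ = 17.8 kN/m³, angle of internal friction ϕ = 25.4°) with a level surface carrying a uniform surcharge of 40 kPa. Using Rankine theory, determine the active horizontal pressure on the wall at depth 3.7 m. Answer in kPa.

K_a = (1 − sin φ)/(1 + sin φ) = 0.3996.
σ_v = γz + q = 17.8 × 3.7 + 40 = 105.9 kPa.
σ_h = K_a σ_v = 0.3996 × 105.9 = 42.31 kPa.

42.3 kPa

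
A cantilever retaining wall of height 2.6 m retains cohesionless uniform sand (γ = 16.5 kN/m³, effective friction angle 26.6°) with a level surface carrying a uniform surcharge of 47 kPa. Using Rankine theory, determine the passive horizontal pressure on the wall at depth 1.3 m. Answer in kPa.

K_p = (1 + sin φ)/(1 − sin φ) = 2.622.
σ_v = γz + q = 16.5 × 1.3 + 47 = 68.45 kPa.
σ_h = K_p σ_v = 2.622 × 68.45 = 179.4 kPa.

179 kPa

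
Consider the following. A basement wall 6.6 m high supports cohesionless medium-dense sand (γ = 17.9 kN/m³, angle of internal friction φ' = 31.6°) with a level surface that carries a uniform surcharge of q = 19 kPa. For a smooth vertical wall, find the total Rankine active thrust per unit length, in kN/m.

K_a = tan²(45° − φ/2) = 0.3123.
Soil triangle: ½ K_a γ H² = 0.5×0.3123×17.9×6.6² = 121.8 kN/m.
Surcharge rectangle: K_a q H = 0.3123×19×6.6 = 39.17 kN/m.
Total = 121.8 + 39.17 = 160.9 kN/m.

161 kN/m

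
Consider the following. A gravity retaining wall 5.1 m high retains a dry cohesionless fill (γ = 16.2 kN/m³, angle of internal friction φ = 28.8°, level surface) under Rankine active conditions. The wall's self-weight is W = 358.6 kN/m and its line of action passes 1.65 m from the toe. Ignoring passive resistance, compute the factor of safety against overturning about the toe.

4.72

K_a = tan²(45° − 28.8°/2) = 0.3498.
P_a = ½K_aγH² = 0.5×0.3498×16.2×5.1² = 73.69 kN/m, acting at H/3 = 1.700 m above the base.
Overturning moment M_o = P_a × H/3 = 73.69 × 1.700 = 125.3.
Resisting moment M_r = W × 1.65 = 358.6 × 1.65 = 591.7.
FS_overturning = M_r/M_o = 591.7/125.3 = 4.723.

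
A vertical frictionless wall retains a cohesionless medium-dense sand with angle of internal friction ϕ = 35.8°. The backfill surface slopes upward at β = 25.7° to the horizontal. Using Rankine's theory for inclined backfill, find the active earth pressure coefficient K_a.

0.354

K_a = cos β · (cos β − √(cos²β − cos²φ)) / (cos β + √(cos²β − cos²φ)).
cos β = 0.9011, cos φ = 0.8111, √(cos²β − cos²φ) = 0.3926.
K_a = 0.9011 × (0.9011 − 0.3926)/(0.9011 + 0.3926) = 0.3542.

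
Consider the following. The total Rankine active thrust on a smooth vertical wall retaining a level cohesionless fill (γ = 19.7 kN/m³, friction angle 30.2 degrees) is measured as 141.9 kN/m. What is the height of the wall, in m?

6.60 m

K_a = 0.3307. P_a = ½ K_a γ H² ⇒ H = √(2P_a/(K_a γ)).
H = √(2×141.9/(0.3307×19.7)) = 6.601 m.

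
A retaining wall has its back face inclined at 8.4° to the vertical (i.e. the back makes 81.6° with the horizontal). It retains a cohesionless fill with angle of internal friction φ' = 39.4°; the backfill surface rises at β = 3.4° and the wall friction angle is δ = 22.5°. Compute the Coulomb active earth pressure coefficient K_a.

0.277

K_a = sin²(α+φ) / [sin²α · sin(α−δ) · (1 + √{sin(φ+δ)sin(φ−β) / (sin(α−δ)sin(α+β))})²].
With α = 81.6°, φ = 39.4°, δ = 22.5°, β = 3.4°: K_a = 0.2765.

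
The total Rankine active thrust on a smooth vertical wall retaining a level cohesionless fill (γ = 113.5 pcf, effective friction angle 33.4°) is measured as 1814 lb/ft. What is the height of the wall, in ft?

10.5 ft

K_a = 0.2899. P_a = ½ K_a γ H² ⇒ H = √(2P_a/(K_a γ)).
H = √(2×1814/(0.2899×113.5)) = 10.50 ft.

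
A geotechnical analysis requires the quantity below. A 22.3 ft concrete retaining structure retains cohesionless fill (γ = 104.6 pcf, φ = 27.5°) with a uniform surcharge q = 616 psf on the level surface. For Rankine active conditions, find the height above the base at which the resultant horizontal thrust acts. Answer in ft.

8.72 ft

K_a = 0.3682.
Triangular part P₁ = ½K_aγH² = 9577 at H/3 = 7.433 ft; rectangular part P₂ = K_a q H = 5058 at H/2 = 11.15 ft.
ȳ = (P₁·7.433 + P₂·11.15)/(P₁+P₂) = 8.718 ft.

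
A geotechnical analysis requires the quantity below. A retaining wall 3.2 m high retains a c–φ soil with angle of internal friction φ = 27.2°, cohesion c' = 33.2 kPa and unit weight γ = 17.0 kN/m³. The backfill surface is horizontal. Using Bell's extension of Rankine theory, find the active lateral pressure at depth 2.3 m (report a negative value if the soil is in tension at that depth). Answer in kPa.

-26.0 kPa

K_a = (1 − sin φ)/(1 + sin φ) = 0.3726.
σ_a = K_a γ z − 2c√K_a = 0.3726×17.0×2.3 − 2×33.2×0.6104 = -25.96 kPa.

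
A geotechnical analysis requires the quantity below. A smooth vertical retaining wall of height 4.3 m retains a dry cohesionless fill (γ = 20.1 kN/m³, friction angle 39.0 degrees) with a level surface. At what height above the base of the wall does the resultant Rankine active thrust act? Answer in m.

1.43 m

K_a = 0.2275.
The pressure distribution is triangular, so the resultant acts at H/3 above the base = 4.3/3 = 1.433 m.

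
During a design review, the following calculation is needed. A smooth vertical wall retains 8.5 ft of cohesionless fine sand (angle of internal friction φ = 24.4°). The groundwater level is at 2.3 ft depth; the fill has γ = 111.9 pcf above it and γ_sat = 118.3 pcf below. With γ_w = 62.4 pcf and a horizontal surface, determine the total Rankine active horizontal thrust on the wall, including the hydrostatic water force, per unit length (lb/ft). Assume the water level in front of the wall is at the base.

2430 lb/ft

K_a = tan²(45° − φ/2) = 0.4153.
γ' = 118.3 − 62.4 = 55.90 pcf. Depth below WT = 6.2 ft.
σ'_h at WT = K_a γ d_w = 106.9 psf; at base = 106.9 + K_a γ' × 6.2 = 250.8 psf.
P₁ (0–2.3 ft) = ½×106.9×2.3 = 122.9. P₂ (2.3–8.5 ft) = ½(106.9+250.8)×6.2 = 1109.
P_w = ½ γ_w h₂² = 0.5×62.4×6.2² = 1199. Total = 122.9+1109+1199 = 2431 lb/ft.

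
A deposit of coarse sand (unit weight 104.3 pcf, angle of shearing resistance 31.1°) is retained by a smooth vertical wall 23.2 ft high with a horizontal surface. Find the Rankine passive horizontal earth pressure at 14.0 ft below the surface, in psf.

K_p = (1 + sin φ)/(1 − sin φ) = 3.137.
σ_h = K_p γ z = 3.137 × 104.3 × 14.0 = 4580 psf.

4580 psf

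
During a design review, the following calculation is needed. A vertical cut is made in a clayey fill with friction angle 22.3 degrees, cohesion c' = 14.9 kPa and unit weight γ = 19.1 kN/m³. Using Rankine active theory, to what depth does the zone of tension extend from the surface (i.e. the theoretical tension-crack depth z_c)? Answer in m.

K_a = tan²(45° − 22.3°/2) = 0.4498; √K_a = 0.6707.
The active pressure is zero where K_a γ z = 2c√K_a, so z_c = 2c/(γ√K_a) = 2×14.9/(19.1×0.6707) = 2.326 m.

2.33 m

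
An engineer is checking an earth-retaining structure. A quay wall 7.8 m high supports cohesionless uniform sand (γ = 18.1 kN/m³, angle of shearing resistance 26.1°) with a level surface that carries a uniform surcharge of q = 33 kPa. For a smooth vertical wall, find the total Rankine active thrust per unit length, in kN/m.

K_a = tan²(45° − φ/2) = 0.3889.
Soil triangle: ½ K_a γ H² = 0.5×0.3889×18.1×7.8² = 214.2 kN/m.
Surcharge rectangle: K_a q H = 0.3889×33×7.8 = 100.1 kN/m.
Total = 214.2 + 100.1 = 314.3 kN/m.

314 kN/m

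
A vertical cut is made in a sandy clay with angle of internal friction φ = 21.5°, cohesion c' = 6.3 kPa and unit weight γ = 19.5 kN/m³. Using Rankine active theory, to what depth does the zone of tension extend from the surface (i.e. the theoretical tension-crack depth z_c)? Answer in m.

0.949 m

K_a = tan²(45° − 21.5°/2) = 0.4636; √K_a = 0.6809.
The active pressure is zero where K_a γ z = 2c√K_a, so z_c = 2c/(γ√K_a) = 2×6.3/(19.5×0.6809) = 0.9490 m.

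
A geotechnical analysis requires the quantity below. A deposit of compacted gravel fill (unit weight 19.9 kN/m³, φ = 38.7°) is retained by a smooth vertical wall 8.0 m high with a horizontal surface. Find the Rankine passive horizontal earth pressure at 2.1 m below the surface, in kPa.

K_p = (1 + sin φ)/(1 − sin φ) = 4.337.
σ_h = K_p γ z = 4.337 × 19.9 × 2.1 = 181.2 kPa.

181 kPa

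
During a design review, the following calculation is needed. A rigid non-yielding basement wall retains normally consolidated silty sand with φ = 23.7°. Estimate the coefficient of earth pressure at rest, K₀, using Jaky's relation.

K₀ = 1 − sin φ' = 1 − sin 23.7° = 0.5981.

0.598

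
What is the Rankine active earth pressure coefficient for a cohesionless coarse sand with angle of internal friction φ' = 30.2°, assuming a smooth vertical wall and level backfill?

0.331

K_a = tan²(45° − φ/2) = tan²(29.90°) = 0.3307.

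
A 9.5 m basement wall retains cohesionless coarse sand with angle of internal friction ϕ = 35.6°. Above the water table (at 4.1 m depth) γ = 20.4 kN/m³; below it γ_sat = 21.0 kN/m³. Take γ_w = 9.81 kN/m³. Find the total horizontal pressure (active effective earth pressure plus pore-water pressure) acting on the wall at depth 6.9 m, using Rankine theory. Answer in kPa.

K_a = (1 − sin φ)/(1 + sin φ) = 0.2641.
γ' = 21.0 − 9.81 = 11.19 kN/m³.
Effective vertical stress at 6.9 m: σ'_v = 20.4×4.1 + 11.19×2.80 = 115.0 kPa.
σ'_h = K_a σ'_v = 0.2641 × 115.0 = 30.37 kPa; u = γ_w × 2.80 = 27.47 kPa.
Total σ_h = 30.37 + 27.47 = 57.83 kPa.

57.8 kPa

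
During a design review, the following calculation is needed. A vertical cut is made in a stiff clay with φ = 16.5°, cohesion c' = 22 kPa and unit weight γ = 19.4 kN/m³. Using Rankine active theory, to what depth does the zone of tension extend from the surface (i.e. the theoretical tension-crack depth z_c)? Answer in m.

K_a = tan²(45° − 16.5°/2) = 0.5576; √K_a = 0.7467.
The active pressure is zero where K_a γ z = 2c√K_a, so z_c = 2c/(γ√K_a) = 2×22/(19.4×0.7467) = 3.037 m.

3.04 m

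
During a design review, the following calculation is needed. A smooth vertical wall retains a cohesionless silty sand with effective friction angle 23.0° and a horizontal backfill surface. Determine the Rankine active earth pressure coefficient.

K_a = (1 − sin φ)/(1 + sin φ) = (1 − sin 23.0°)/(1 + sin 23.0°) = 0.4381.

0.438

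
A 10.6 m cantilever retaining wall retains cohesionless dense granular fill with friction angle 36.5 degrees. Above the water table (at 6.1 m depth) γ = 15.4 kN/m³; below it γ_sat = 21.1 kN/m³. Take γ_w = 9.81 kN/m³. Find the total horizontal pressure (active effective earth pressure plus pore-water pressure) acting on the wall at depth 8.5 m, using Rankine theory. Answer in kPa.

54.3 kPa

K_a = (1 − sin φ)/(1 + sin φ) = 0.2541.
γ' = 21.1 − 9.81 = 11.29 kN/m³.
Effective vertical stress at 8.5 m: σ'_v = 15.4×6.1 + 11.29×2.40 = 121.0 kPa.
σ'_h = K_a σ'_v = 0.2541 × 121.0 = 30.75 kPa; u = γ_w × 2.40 = 23.54 kPa.
Total σ_h = 30.75 + 23.54 = 54.29 kPa.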